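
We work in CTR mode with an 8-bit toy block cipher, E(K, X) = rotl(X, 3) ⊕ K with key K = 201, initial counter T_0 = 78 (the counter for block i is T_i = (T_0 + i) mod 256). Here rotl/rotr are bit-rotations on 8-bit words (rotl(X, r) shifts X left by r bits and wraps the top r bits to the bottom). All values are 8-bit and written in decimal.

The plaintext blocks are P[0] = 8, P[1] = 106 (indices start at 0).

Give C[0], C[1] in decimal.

CTR encryption: S_i = E(K, T_i) where T_i is the counter for block i; C_i = P_i ⊕ S_i.
C[0]: T = 78, S = E(K, T) = 187; 8 ⊕ 187 = 179.
C[1]: T = 79, S = E(K, T) = 179; 106 ⊕ 179 = 217.

C[0] = 179, C[1] = 217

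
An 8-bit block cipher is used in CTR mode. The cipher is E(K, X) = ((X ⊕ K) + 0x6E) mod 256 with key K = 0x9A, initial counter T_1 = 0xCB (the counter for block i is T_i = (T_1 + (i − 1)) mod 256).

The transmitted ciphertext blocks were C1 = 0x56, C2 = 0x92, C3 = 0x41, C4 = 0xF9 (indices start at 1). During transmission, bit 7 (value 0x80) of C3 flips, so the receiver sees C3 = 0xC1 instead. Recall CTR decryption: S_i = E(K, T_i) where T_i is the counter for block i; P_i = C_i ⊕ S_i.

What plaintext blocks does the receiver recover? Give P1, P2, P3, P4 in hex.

Only C3 changed, to 0xC1. In CTR, a change in C_i flips the same bit in P_i only; the keystream is unaffected. Decrypting the received ciphertext:
P1: T = 0xCB, S = E(K, T) = 0xBF; 0x56 ⊕ 0xBF = 0xE9.
P2: T = 0xCC, S = E(K, T) = 0xC4; 0x92 ⊕ 0xC4 = 0x56.
P3: T = 0xCD, S = E(K, T) = 0xC5; 0xC1 ⊕ 0xC5 = 0x04.
P4: T = 0xCE, S = E(K, T) = 0xC2; 0xF9 ⊕ 0xC2 = 0x3B.
Blocks that differ from the original plaintext: P3.

P1 = 0xE9, P2 = 0x56, P3 = 0x04, P4 = 0x3B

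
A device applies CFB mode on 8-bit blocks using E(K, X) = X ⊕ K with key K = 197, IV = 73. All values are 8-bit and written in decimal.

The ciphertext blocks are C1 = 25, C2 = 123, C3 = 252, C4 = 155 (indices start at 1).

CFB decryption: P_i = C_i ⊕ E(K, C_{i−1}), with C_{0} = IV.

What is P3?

P3 = 66

P3: E(K, 123) = 190; 252 ⊕ 190 = 66.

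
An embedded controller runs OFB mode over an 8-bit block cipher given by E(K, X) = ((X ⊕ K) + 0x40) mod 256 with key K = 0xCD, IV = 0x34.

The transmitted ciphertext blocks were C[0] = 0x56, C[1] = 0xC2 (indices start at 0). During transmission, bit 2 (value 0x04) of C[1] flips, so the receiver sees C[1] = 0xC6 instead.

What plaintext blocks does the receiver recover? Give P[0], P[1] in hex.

OFB decryption: S_i = E(K, S_{i−1}) with S_{−1} = IV; P_i = C_i ⊕ S_i.
Only C[1] changed, to 0xC6. In OFB, a change in C_i flips the same bit in P_i only; the keystream is unaffected. Decrypting the received ciphertext:
P[0]: S = E(K, 0x34) = 0x39; 0x56 ⊕ 0x39 = 0x6F.
P[1]: S = E(K, 0x39) = 0x34; 0xC6 ⊕ 0x34 = 0xF2.
Blocks that differ from the original plaintext: P[1].

P[0] = 0x6F, P[1] = 0xF2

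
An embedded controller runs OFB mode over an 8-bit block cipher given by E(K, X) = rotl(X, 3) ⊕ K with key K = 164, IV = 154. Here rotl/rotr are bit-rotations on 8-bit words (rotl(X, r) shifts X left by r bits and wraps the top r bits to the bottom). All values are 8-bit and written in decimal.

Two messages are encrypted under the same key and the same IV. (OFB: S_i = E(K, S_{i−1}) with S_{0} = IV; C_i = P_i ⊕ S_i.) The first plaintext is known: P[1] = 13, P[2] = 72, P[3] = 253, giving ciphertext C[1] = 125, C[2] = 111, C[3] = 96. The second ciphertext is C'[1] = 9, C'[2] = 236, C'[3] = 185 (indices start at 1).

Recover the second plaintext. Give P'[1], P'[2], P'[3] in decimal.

In OFB with a reused IV, both messages share the same keystream S_i, so C_i ⊕ C'_i = P_i ⊕ P'_i and thus P'_i = P_i ⊕ C_i ⊕ C'_i.
P'[1]: 13 ⊕ 125 ⊕ 9 = 121.
P'[2]: 72 ⊕ 111 ⊕ 236 = 203.
P'[3]: 253 ⊕ 96 ⊕ 185 = 36.

P'[1] = 121, P'[2] = 203, P'[3] = 36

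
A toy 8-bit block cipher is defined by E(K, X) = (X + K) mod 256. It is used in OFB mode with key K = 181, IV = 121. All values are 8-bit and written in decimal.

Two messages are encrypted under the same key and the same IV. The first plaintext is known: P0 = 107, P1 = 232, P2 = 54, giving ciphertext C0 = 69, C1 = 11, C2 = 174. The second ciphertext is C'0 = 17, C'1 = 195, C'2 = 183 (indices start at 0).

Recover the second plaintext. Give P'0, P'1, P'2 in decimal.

In OFB with a reused IV, both messages share the same keystream S_i, so C_i ⊕ C'_i = P_i ⊕ P'_i and thus P'_i = P_i ⊕ C_i ⊕ C'_i.
P'0: 107 ⊕ 69 ⊕ 17 = 63.
P'1: 232 ⊕ 11 ⊕ 195 = 32.
P'2: 54 ⊕ 174 ⊕ 183 = 47.

P'0 = 63, P'1 = 32, P'2 = 47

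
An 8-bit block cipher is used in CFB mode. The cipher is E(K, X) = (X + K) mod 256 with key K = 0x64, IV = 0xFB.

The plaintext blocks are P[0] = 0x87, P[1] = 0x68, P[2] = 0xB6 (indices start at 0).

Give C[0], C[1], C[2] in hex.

CFB encryption: C_i = P_i ⊕ E(K, C_{i−1}), with C_{−1} = IV.
C[0]: E(K, 0xFB) = 0x5F; 0x87 ⊕ 0x5F = 0xD8.
C[1]: E(K, 0xD8) = 0x3C; 0x68 ⊕ 0x3C = 0x54.
C[2]: E(K, 0x54) = 0xB8; 0xB6 ⊕ 0xB8 = 0x0E.

C[0] = 0xD8, C[1] = 0x54, C[2] = 0x0E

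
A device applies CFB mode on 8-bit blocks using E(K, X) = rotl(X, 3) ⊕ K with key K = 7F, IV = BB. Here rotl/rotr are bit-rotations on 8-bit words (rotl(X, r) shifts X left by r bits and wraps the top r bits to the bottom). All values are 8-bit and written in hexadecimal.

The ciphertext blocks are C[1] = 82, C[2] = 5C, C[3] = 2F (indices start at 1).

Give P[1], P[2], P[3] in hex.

CFB decryption: P_i = C_i ⊕ E(K, C_{i−1}), with C_{0} = IV.
P[1]: E(K, BB) = A2; 82 ⊕ A2 = 20.
P[2]: E(K, 82) = 6B; 5C ⊕ 6B = 37.
P[3]: E(K, 5C) = 9D; 2F ⊕ 9D = B2.

P[1] = 20, P[2] = 37, P[3] = B2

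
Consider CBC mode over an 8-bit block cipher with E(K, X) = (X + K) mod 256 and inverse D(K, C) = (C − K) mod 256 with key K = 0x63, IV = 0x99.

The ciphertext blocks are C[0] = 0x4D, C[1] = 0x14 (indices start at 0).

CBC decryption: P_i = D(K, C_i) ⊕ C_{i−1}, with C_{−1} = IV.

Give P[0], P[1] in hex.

P[0] = 0x73, P[1] = 0xFC

P[0]: D(K, 0x4D) = 0xEA; 0xEA ⊕ 0x99 = 0x73.
P[1]: D(K, 0x14) = 0xB1; 0xB1 ⊕ 0x4D = 0xFC.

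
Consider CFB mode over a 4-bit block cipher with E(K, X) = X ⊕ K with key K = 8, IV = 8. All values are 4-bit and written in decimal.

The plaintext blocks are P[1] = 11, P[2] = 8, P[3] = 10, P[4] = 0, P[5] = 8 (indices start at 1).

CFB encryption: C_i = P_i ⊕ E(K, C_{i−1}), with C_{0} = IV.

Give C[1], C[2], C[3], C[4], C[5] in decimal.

C[1] = 11, C[2] = 11, C[3] = 9, C[4] = 1, C[5] = 1

C[1]: E(K, 8) = 0; 11 ⊕ 0 = 11.
C[2]: E(K, 11) = 3; 8 ⊕ 3 = 11.
C[3]: E(K, 11) = 3; 10 ⊕ 3 = 9.
C[4]: E(K, 9) = 1; 0 ⊕ 1 = 1.
C[5]: E(K, 1) = 9; 8 ⊕ 9 = 1.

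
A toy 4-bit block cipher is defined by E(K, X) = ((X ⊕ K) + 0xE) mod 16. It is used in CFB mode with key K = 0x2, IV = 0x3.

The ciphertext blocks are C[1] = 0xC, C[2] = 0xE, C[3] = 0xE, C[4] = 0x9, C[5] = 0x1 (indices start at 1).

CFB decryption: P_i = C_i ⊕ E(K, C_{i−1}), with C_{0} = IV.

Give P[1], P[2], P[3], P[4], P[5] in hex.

P[1]: E(K, 0x3) = 0xF; 0xC ⊕ 0xF = 0x3.
P[2]: E(K, 0xC) = 0xC; 0xE ⊕ 0xC = 0x2.
P[3]: E(K, 0xE) = 0xA; 0xE ⊕ 0xA = 0x4.
P[4]: E(K, 0xE) = 0xA; 0x9 ⊕ 0xA = 0x3.
P[5]: E(K, 0x9) = 0x9; 0x1 ⊕ 0x9 = 0x8.

P[1] = 0x3, P[2] = 0x2, P[3] = 0x4, P[4] = 0x3, P[5] = 0x8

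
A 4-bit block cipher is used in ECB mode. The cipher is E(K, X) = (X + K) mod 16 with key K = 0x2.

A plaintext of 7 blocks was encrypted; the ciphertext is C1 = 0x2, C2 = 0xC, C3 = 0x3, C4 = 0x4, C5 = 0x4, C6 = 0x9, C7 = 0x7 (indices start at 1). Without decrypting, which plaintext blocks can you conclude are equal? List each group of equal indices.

P4 = P5

ECB encrypts each block independently with the same key, so equal ciphertext blocks imply equal plaintext blocks.
C4 = C5 = 0x4, so P4 = P5.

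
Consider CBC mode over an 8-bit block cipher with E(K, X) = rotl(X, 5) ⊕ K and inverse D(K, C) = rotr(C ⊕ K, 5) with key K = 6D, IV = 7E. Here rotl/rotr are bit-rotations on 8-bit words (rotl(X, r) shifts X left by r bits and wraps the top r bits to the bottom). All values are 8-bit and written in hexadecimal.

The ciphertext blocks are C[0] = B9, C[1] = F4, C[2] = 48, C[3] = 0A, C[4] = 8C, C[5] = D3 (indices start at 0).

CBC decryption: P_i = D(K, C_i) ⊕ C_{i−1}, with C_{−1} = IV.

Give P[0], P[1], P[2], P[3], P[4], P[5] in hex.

P[0] = D8, P[1] = 75, P[2] = DD, P[3] = 73, P[4] = 05, P[5] = 79

P[0]: D(K, B9) = A6; A6 ⊕ 7E = D8.
P[1]: D(K, F4) = CC; CC ⊕ B9 = 75.
P[2]: D(K, 48) = 29; 29 ⊕ F4 = DD.
P[3]: D(K, 0A) = 3B; 3B ⊕ 48 = 73.
P[4]: D(K, 8C) = 0F; 0F ⊕ 0A = 05.
P[5]: D(K, D3) = F5; F5 ⊕ 8C = 79.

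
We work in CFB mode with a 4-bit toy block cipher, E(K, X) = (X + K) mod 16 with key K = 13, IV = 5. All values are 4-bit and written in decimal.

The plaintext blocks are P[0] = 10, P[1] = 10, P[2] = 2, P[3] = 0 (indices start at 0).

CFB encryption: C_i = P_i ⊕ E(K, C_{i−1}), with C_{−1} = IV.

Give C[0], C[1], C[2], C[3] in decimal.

C[0]: E(K, 5) = 2; 10 ⊕ 2 = 8.
C[1]: E(K, 8) = 5; 10 ⊕ 5 = 15.
C[2]: E(K, 15) = 12; 2 ⊕ 12 = 14.
C[3]: E(K, 14) = 11; 0 ⊕ 11 = 11.

C[0] = 8, C[1] = 15, C[2] = 14, C[3] = 11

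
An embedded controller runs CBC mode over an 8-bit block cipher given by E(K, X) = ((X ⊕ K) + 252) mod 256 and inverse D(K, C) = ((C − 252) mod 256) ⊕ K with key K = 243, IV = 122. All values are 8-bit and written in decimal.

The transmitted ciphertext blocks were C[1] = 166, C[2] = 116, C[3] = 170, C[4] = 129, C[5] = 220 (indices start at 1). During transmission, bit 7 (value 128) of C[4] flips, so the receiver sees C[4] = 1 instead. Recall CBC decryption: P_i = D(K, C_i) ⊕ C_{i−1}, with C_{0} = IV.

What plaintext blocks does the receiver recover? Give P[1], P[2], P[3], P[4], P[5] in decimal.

P[1] = 35, P[2] = 45, P[3] = 41, P[4] = 92, P[5] = 18

Only C[4] changed, to 1. In CBC, a change in C_i garbles P_i and flips the same bit in P_{i+1}. Decrypting the received ciphertext:
P[1]: D(K, 166) = 89; 89 ⊕ 122 = 35.
P[2]: D(K, 116) = 139; 139 ⊕ 166 = 45.
P[3]: D(K, 170) = 93; 93 ⊕ 116 = 41.
P[4]: D(K, 1) = 246; 246 ⊕ 170 = 92.
P[5]: D(K, 220) = 19; 19 ⊕ 1 = 18.
Blocks that differ from the original plaintext: P[4], P[5].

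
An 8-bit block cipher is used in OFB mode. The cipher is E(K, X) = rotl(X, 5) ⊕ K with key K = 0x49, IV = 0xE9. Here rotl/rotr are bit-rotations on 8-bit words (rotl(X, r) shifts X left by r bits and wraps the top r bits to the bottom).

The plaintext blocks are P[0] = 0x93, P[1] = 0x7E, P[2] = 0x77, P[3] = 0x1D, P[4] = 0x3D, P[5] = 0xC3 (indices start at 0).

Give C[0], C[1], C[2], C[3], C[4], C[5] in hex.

OFB encryption: S_i = E(K, S_{i−1}) with S_{−1} = IV; C_i = P_i ⊕ S_i.
C[0]: S = E(K, 0xE9) = 0x74; 0x93 ⊕ 0x74 = 0xE7.
C[1]: S = E(K, 0x74) = 0xC7; 0x7E ⊕ 0xC7 = 0xB9.
C[2]: S = E(K, 0xC7) = 0xB1; 0x77 ⊕ 0xB1 = 0xC6.
C[3]: S = E(K, 0xB1) = 0x7F; 0x1D ⊕ 0x7F = 0x62.
C[4]: S = E(K, 0x7F) = 0xA6; 0x3D ⊕ 0xA6 = 0x9B.
C[5]: S = E(K, 0xA6) = 0x9D; 0xC3 ⊕ 0x9D = 0x5E.

C[0] = 0xE7, C[1] = 0xB9, C[2] = 0xC6, C[3] = 0x62, C[4] = 0x9B, C[5] = 0x5E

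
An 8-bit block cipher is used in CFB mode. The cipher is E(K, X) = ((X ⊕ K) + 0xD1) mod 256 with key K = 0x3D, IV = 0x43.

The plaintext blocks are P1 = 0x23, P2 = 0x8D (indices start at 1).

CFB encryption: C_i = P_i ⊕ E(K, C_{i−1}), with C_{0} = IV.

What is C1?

C1: E(K, 0x43) = 0x4F; 0x23 ⊕ 0x4F = 0x6C.

C1 = 0x6C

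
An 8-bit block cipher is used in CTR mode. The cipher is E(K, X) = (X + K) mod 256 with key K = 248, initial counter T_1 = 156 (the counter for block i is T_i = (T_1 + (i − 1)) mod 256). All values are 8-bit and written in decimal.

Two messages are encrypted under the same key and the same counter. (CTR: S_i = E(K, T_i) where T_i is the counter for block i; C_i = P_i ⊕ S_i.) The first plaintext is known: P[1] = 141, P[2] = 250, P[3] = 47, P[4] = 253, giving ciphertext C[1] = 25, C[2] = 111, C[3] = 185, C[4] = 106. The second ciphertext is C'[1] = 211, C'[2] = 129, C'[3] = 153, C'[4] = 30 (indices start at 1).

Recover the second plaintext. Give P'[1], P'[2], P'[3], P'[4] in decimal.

In CTR with a reused counter, both messages share the same keystream S_i, so C_i ⊕ C'_i = P_i ⊕ P'_i and thus P'_i = P_i ⊕ C_i ⊕ C'_i.
P'[1]: 141 ⊕ 25 ⊕ 211 = 71.
P'[2]: 250 ⊕ 111 ⊕ 129 = 20.
P'[3]: 47 ⊕ 185 ⊕ 153 = 15.
P'[4]: 253 ⊕ 106 ⊕ 30 = 137.

P'[1] = 71, P'[2] = 20, P'[3] = 15, P'[4] = 137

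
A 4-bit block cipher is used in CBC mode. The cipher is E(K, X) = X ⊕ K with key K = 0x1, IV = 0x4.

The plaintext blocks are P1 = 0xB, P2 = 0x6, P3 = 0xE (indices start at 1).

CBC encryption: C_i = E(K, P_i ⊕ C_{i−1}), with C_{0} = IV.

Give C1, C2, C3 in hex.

C1 = 0xE, C2 = 0x9, C3 = 0x6

C1: P1 ⊕ 0x4 = 0xF; E(K, 0xF) = 0xE.
C2: P2 ⊕ 0xE = 0x8; E(K, 0x8) = 0x9.
C3: P3 ⊕ 0x9 = 0x7; E(K, 0x7) = 0x6.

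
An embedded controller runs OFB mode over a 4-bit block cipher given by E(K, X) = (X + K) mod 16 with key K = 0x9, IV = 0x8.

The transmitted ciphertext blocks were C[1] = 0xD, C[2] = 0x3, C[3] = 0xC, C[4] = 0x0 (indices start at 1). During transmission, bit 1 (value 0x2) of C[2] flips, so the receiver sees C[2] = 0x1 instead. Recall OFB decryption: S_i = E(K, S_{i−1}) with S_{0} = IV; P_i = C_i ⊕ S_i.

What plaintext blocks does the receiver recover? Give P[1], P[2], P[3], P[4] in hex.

P[1] = 0xC, P[2] = 0xB, P[3] = 0xF, P[4] = 0xC

Only C[2] changed, to 0x1. In OFB, a change in C_i flips the same bit in P_i only; the keystream is unaffected. Decrypting the received ciphertext:
P[1]: S = E(K, 0x8) = 0x1; 0xD ⊕ 0x1 = 0xC.
P[2]: S = E(K, 0x1) = 0xA; 0x1 ⊕ 0xA = 0xB.
P[3]: S = E(K, 0xA) = 0x3; 0xC ⊕ 0x3 = 0xF.
P[4]: S = E(K, 0x3) = 0xC; 0x0 ⊕ 0xC = 0xC.
Blocks that differ from the original plaintext: P[2].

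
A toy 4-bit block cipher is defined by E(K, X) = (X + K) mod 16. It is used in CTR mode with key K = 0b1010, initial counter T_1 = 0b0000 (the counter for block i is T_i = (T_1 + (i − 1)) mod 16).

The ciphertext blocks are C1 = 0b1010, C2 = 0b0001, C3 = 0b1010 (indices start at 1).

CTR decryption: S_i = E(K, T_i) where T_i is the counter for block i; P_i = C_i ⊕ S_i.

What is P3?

P3: T = 0b0010, S = E(K, T) = 0b1100; 0b1010 ⊕ 0b1100 = 0b0110.

P3 = 0b0110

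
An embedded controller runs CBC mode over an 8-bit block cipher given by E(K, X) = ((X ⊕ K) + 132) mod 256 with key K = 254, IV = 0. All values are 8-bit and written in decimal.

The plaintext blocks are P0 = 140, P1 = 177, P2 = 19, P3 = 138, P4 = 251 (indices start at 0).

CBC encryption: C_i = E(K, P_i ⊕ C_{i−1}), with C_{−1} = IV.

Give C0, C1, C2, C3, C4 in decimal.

C0: P0 ⊕ 0 = 140; E(K, 140) = 246.
C1: P1 ⊕ 246 = 71; E(K, 71) = 61.
C2: P2 ⊕ 61 = 46; E(K, 46) = 84.
C3: P3 ⊕ 84 = 222; E(K, 222) = 164.
C4: P4 ⊕ 164 = 95; E(K, 95) = 37.

C0 = 246, C1 = 61, C2 = 84, C3 = 164, C4 = 37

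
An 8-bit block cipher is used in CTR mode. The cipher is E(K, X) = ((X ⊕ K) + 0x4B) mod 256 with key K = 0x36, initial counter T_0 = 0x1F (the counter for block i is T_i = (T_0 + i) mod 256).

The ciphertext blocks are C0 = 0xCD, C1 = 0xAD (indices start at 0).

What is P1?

P1 = 0xCC

CTR decryption: S_i = E(K, T_i) where T_i is the counter for block i; P_i = C_i ⊕ S_i.
P1: T = 0x20, S = E(K, T) = 0x61; 0xAD ⊕ 0x61 = 0xCC.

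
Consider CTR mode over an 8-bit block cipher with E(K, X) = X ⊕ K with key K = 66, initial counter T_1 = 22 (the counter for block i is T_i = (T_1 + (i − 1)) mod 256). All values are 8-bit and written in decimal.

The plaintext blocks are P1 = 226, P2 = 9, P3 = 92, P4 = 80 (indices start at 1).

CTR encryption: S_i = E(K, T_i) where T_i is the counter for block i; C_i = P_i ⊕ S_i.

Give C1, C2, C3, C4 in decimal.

C1: T = 22, S = E(K, T) = 84; 226 ⊕ 84 = 182.
C2: T = 23, S = E(K, T) = 85; 9 ⊕ 85 = 92.
C3: T = 24, S = E(K, T) = 90; 92 ⊕ 90 = 6.
C4: T = 25, S = E(K, T) = 91; 80 ⊕ 91 = 11.

C1 = 182, C2 = 92, C3 = 6, C4 = 11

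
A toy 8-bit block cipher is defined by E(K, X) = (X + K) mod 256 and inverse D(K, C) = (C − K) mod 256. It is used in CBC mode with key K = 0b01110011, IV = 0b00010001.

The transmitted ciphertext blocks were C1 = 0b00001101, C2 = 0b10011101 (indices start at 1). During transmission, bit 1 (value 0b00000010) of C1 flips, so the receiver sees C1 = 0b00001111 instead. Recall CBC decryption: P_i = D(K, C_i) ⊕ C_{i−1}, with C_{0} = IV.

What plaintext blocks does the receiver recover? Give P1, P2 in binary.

Only C1 changed, to 0b00001111. In CBC, a change in C_i garbles P_i and flips the same bit in P_{i+1}. Decrypting the received ciphertext:
P1: D(K, 0b00001111) = 0b10011100; 0b10011100 ⊕ 0b00010001 = 0b10001101.
P2: D(K, 0b10011101) = 0b00101010; 0b00101010 ⊕ 0b00001111 = 0b00100101.
Blocks that differ from the original plaintext: P1, P2.

P1 = 0b10001101, P2 = 0b00100101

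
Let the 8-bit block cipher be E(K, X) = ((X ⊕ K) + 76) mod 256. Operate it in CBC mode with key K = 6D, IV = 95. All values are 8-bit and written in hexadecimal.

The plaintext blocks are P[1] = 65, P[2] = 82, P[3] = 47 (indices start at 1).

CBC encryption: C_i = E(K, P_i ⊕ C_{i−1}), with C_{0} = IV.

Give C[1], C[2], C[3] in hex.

C[1] = 13, C[2] = 72, C[3] = CE

C[1]: P[1] ⊕ 95 = F0; E(K, F0) = 13.
C[2]: P[2] ⊕ 13 = 91; E(K, 91) = 72.
C[3]: P[3] ⊕ 72 = 35; E(K, 35) = CE.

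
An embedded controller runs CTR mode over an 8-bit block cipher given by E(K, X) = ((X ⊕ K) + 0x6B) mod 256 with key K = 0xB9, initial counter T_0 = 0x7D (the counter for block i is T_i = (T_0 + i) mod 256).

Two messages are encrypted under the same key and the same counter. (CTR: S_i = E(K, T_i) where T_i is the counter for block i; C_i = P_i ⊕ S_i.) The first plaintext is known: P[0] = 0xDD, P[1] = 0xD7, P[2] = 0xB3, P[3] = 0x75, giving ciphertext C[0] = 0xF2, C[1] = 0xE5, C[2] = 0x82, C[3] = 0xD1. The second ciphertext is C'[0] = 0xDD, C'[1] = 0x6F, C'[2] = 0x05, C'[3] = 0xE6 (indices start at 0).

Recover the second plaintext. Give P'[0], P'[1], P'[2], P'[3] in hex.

P'[0] = 0xF2, P'[1] = 0x5D, P'[2] = 0x34, P'[3] = 0x42

In CTR with a reused counter, both messages share the same keystream S_i, so C_i ⊕ C'_i = P_i ⊕ P'_i and thus P'_i = P_i ⊕ C_i ⊕ C'_i.
P'[0]: 0xDD ⊕ 0xF2 ⊕ 0xDD = 0xF2.
P'[1]: 0xD7 ⊕ 0xE5 ⊕ 0x6F = 0x5D.
P'[2]: 0xB3 ⊕ 0x82 ⊕ 0x05 = 0x34.
P'[3]: 0x75 ⊕ 0xD1 ⊕ 0xE6 = 0x42.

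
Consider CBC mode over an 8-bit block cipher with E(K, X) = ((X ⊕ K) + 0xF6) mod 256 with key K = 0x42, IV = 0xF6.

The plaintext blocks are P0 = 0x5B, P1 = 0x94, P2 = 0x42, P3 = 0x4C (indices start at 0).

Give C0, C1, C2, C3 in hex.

CBC encryption: C_i = E(K, P_i ⊕ C_{i−1}), with C_{−1} = IV.
C0: P0 ⊕ 0xF6 = 0xAD; E(K, 0xAD) = 0xE5.
C1: P1 ⊕ 0xE5 = 0x71; E(K, 0x71) = 0x29.
C2: P2 ⊕ 0x29 = 0x6B; E(K, 0x6B) = 0x1F.
C3: P3 ⊕ 0x1F = 0x53; E(K, 0x53) = 0x07.

C0 = 0xE5, C1 = 0x29, C2 = 0x1F, C3 = 0x07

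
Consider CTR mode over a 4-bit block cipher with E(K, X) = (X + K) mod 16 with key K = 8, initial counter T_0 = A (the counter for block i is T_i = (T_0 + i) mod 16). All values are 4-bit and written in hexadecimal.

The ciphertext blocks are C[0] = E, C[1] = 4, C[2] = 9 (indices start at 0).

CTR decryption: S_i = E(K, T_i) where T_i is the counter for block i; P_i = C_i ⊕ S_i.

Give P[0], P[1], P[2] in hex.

P[0] = C, P[1] = 7, P[2] = D

P[0]: T = A, S = E(K, T) = 2; E ⊕ 2 = C.
P[1]: T = B, S = E(K, T) = 3; 4 ⊕ 3 = 7.
P[2]: T = C, S = E(K, T) = 4; 9 ⊕ 4 = D.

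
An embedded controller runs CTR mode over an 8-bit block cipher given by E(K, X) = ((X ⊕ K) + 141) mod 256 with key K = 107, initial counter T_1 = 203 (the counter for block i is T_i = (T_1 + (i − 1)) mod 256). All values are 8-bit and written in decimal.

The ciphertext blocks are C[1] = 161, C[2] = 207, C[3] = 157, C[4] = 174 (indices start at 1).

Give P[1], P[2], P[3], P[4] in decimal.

CTR decryption: S_i = E(K, T_i) where T_i is the counter for block i; P_i = C_i ⊕ S_i.
P[1]: T = 203, S = E(K, T) = 45; 161 ⊕ 45 = 140.
P[2]: T = 204, S = E(K, T) = 52; 207 ⊕ 52 = 251.
P[3]: T = 205, S = E(K, T) = 51; 157 ⊕ 51 = 174.
P[4]: T = 206, S = E(K, T) = 50; 174 ⊕ 50 = 156.

P[1] = 140, P[2] = 251, P[3] = 174, P[4] = 156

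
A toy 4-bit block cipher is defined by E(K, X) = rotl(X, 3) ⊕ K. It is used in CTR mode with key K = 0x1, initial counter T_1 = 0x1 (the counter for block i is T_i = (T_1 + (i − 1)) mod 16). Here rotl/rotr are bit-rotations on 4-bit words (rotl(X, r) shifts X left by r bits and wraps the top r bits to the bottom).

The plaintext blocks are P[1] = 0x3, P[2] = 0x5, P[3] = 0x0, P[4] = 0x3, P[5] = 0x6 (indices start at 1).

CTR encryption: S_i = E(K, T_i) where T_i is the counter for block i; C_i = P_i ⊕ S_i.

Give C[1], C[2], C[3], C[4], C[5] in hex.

C[1] = 0xA, C[2] = 0x5, C[3] = 0x8, C[4] = 0x0, C[5] = 0xD

C[1]: T = 0x1, S = E(K, T) = 0x9; 0x3 ⊕ 0x9 = 0xA.
C[2]: T = 0x2, S = E(K, T) = 0x0; 0x5 ⊕ 0x0 = 0x5.
C[3]: T = 0x3, S = E(K, T) = 0x8; 0x0 ⊕ 0x8 = 0x8.
C[4]: T = 0x4, S = E(K, T) = 0x3; 0x3 ⊕ 0x3 = 0x0.
C[5]: T = 0x5, S = E(K, T) = 0xB; 0x6 ⊕ 0xB = 0xD.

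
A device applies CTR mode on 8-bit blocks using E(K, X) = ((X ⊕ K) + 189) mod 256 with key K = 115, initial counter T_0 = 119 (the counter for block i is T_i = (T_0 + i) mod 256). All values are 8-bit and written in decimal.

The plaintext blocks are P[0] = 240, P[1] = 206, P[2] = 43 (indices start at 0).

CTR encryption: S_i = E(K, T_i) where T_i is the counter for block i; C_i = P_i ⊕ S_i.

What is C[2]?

C[2] = 236

C[0]: T = 119, S = E(K, T) = 193; 240 ⊕ 193 = 49.
C[1]: T = 120, S = E(K, T) = 200; 206 ⊕ 200 = 6.
C[2]: T = 121, S = E(K, T) = 199; 43 ⊕ 199 = 236.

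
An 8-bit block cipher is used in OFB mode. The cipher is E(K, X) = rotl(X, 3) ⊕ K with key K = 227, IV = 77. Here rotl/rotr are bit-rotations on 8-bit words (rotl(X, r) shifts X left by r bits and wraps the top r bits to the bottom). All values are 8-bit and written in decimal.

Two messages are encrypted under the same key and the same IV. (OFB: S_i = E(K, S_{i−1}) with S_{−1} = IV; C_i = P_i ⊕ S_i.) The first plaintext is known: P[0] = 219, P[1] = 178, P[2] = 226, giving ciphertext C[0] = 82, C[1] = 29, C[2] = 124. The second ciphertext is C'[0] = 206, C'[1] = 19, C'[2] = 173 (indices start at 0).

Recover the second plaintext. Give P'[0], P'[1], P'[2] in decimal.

P'[0] = 71, P'[1] = 188, P'[2] = 51

In OFB with a reused IV, both messages share the same keystream S_i, so C_i ⊕ C'_i = P_i ⊕ P'_i and thus P'_i = P_i ⊕ C_i ⊕ C'_i.
P'[0]: 219 ⊕ 82 ⊕ 206 = 71.
P'[1]: 178 ⊕ 29 ⊕ 19 = 188.
P'[2]: 226 ⊕ 124 ⊕ 173 = 51.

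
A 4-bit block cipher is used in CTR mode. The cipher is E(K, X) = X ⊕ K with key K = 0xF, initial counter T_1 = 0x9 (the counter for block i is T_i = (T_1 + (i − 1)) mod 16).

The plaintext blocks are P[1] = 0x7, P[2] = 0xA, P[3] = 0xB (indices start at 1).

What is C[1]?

C[1] = 0x1

CTR encryption: S_i = E(K, T_i) where T_i is the counter for block i; C_i = P_i ⊕ S_i.
C[1]: T = 0x9, S = E(K, T) = 0x6; 0x7 ⊕ 0x6 = 0x1.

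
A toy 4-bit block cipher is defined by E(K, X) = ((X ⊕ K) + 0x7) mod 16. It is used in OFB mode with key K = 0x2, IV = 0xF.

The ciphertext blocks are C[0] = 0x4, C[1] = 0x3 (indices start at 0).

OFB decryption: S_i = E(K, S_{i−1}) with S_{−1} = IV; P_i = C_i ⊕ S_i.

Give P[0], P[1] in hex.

P[0]: S = E(K, 0xF) = 0x4; 0x4 ⊕ 0x4 = 0x0.
P[1]: S = E(K, 0x4) = 0xD; 0x3 ⊕ 0xD = 0xE.

P[0] = 0x0, P[1] = 0xE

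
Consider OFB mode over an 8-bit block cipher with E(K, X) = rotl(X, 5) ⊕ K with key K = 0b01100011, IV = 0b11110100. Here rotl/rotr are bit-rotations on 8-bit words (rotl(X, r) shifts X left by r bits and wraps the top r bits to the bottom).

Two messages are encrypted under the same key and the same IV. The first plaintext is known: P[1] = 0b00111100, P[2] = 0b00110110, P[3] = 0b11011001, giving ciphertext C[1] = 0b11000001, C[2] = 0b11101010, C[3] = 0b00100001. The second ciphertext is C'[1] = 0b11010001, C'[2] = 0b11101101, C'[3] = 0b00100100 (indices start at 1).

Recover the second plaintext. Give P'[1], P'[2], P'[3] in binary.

In OFB with a reused IV, both messages share the same keystream S_i, so C_i ⊕ C'_i = P_i ⊕ P'_i and thus P'_i = P_i ⊕ C_i ⊕ C'_i.
P'[1]: 0b00111100 ⊕ 0b11000001 ⊕ 0b11010001 = 0b00101100.
P'[2]: 0b00110110 ⊕ 0b11101010 ⊕ 0b11101101 = 0b00110001.
P'[3]: 0b11011001 ⊕ 0b00100001 ⊕ 0b00100100 = 0b11011100.

P'[1] = 0b00101100, P'[2] = 0b00110001, P'[3] = 0b11011100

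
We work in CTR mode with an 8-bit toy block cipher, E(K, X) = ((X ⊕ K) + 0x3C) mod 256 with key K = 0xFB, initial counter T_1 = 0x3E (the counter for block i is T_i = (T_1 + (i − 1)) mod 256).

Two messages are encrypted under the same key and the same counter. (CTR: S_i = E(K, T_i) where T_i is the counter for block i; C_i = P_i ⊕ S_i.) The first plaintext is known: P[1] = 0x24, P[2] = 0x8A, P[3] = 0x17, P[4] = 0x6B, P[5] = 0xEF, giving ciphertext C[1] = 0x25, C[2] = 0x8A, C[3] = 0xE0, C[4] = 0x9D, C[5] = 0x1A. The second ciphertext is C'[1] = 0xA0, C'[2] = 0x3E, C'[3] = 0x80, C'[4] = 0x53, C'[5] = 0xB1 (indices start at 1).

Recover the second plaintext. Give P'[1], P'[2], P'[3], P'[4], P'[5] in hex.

In CTR with a reused counter, both messages share the same keystream S_i, so C_i ⊕ C'_i = P_i ⊕ P'_i and thus P'_i = P_i ⊕ C_i ⊕ C'_i.
P'[1]: 0x24 ⊕ 0x25 ⊕ 0xA0 = 0xA1.
P'[2]: 0x8A ⊕ 0x8A ⊕ 0x3E = 0x3E.
P'[3]: 0x17 ⊕ 0xE0 ⊕ 0x80 = 0x77.
P'[4]: 0x6B ⊕ 0x9D ⊕ 0x53 = 0xA5.
P'[5]: 0xEF ⊕ 0x1A ⊕ 0xB1 = 0x44.

P'[1] = 0xA1, P'[2] = 0x3E, P'[3] = 0x77, P'[4] = 0xA5, P'[5] = 0x44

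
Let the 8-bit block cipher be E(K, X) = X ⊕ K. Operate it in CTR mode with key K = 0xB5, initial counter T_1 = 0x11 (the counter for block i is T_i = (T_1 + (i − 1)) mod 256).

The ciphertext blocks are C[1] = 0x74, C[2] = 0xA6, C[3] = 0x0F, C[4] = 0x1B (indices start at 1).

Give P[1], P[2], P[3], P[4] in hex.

CTR decryption: S_i = E(K, T_i) where T_i is the counter for block i; P_i = C_i ⊕ S_i.
P[1]: T = 0x11, S = E(K, T) = 0xA4; 0x74 ⊕ 0xA4 = 0xD0.
P[2]: T = 0x12, S = E(K, T) = 0xA7; 0xA6 ⊕ 0xA7 = 0x01.
P[3]: T = 0x13, S = E(K, T) = 0xA6; 0x0F ⊕ 0xA6 = 0xA9.
P[4]: T = 0x14, S = E(K, T) = 0xA1; 0x1B ⊕ 0xA1 = 0xBA.

P[1] = 0xD0, P[2] = 0x01, P[3] = 0xA9, P[4] = 0xBA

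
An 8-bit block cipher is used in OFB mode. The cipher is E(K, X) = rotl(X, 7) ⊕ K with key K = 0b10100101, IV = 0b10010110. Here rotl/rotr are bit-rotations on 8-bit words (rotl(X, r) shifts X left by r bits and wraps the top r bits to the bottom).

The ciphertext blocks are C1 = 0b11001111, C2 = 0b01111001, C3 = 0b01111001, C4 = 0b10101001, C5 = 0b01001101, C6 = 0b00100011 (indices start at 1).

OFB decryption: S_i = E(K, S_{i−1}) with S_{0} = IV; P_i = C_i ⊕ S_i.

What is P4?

P4 = 0b01101010

P1: S = E(K, 0b10010110) = 0b11101110; 0b11001111 ⊕ 0b11101110 = 0b00100001.
P2: S = E(K, 0b11101110) = 0b11010010; 0b01111001 ⊕ 0b11010010 = 0b10101011.
P3: S = E(K, 0b11010010) = 0b11001100; 0b01111001 ⊕ 0b11001100 = 0b10110101.
P4: S = E(K, 0b11001100) = 0b11000011; 0b10101001 ⊕ 0b11000011 = 0b01101010.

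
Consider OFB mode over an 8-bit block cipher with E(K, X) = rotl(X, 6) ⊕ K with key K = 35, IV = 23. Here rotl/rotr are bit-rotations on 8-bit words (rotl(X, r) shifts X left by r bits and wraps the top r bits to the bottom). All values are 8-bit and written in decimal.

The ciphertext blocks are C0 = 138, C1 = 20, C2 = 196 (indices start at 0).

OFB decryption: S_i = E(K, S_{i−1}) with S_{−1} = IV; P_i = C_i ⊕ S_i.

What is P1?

P0: S = E(K, 23) = 230; 138 ⊕ 230 = 108.
P1: S = E(K, 230) = 154; 20 ⊕ 154 = 142.

P1 = 142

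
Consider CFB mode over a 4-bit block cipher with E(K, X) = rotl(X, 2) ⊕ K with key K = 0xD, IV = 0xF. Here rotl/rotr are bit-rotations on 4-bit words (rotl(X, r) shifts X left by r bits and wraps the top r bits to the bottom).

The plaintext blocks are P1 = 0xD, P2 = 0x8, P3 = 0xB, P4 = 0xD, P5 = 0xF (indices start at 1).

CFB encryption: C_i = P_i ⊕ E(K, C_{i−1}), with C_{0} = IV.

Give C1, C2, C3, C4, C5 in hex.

C1 = 0xF, C2 = 0xA, C3 = 0xC, C4 = 0x3, C5 = 0xE

C1: E(K, 0xF) = 0x2; 0xD ⊕ 0x2 = 0xF.
C2: E(K, 0xF) = 0x2; 0x8 ⊕ 0x2 = 0xA.
C3: E(K, 0xA) = 0x7; 0xB ⊕ 0x7 = 0xC.
C4: E(K, 0xC) = 0xE; 0xD ⊕ 0xE = 0x3.
C5: E(K, 0x3) = 0x1; 0xF ⊕ 0x1 = 0xE.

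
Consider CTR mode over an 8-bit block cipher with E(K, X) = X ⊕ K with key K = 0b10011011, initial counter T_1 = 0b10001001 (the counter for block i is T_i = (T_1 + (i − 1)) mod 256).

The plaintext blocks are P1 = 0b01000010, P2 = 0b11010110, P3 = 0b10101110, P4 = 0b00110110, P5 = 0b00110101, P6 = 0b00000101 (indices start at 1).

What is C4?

CTR encryption: S_i = E(K, T_i) where T_i is the counter for block i; C_i = P_i ⊕ S_i.
C1: T = 0b10001001, S = E(K, T) = 0b00010010; 0b01000010 ⊕ 0b00010010 = 0b01010000.
C2: T = 0b10001010, S = E(K, T) = 0b00010001; 0b11010110 ⊕ 0b00010001 = 0b11000111.
C3: T = 0b10001011, S = E(K, T) = 0b00010000; 0b10101110 ⊕ 0b00010000 = 0b10111110.
C4: T = 0b10001100, S = E(K, T) = 0b00010111; 0b00110110 ⊕ 0b00010111 = 0b00100001.

C4 = 0b00100001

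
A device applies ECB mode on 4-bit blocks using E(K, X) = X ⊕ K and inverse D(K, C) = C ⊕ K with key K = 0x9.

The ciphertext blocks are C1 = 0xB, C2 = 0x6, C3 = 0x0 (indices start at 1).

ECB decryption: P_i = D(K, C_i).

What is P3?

P3 = 0x9

P3: D(K, 0x0) = 0x9.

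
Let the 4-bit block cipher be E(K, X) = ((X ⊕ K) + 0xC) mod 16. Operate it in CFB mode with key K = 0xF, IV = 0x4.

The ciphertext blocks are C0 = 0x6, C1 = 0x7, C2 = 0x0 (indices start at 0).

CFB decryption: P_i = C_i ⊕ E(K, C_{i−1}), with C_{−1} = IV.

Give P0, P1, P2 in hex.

P0: E(K, 0x4) = 0x7; 0x6 ⊕ 0x7 = 0x1.
P1: E(K, 0x6) = 0x5; 0x7 ⊕ 0x5 = 0x2.
P2: E(K, 0x7) = 0x4; 0x0 ⊕ 0x4 = 0x4.

P0 = 0x1, P1 = 0x2, P2 = 0x4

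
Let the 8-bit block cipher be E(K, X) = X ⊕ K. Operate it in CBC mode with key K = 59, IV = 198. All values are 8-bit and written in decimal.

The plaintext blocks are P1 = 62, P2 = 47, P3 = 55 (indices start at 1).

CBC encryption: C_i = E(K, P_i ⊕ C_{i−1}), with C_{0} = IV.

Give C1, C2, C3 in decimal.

C1 = 195, C2 = 215, C3 = 219

C1: P1 ⊕ 198 = 248; E(K, 248) = 195.
C2: P2 ⊕ 195 = 236; E(K, 236) = 215.
C3: P3 ⊕ 215 = 224; E(K, 224) = 219.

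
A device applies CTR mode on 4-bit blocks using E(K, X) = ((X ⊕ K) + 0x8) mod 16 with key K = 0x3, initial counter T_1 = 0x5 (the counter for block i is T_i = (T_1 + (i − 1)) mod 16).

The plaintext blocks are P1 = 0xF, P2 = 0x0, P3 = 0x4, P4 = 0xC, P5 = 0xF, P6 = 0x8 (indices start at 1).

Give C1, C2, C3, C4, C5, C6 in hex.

CTR encryption: S_i = E(K, T_i) where T_i is the counter for block i; C_i = P_i ⊕ S_i.
C1: T = 0x5, S = E(K, T) = 0xE; 0xF ⊕ 0xE = 0x1.
C2: T = 0x6, S = E(K, T) = 0xD; 0x0 ⊕ 0xD = 0xD.
C3: T = 0x7, S = E(K, T) = 0xC; 0x4 ⊕ 0xC = 0x8.
C4: T = 0x8, S = E(K, T) = 0x3; 0xC ⊕ 0x3 = 0xF.
C5: T = 0x9, S = E(K, T) = 0x2; 0xF ⊕ 0x2 = 0xD.
C6: T = 0xA, S = E(K, T) = 0x1; 0x8 ⊕ 0x1 = 0x9.

C1 = 0x1, C2 = 0xD, C3 = 0x8, C4 = 0xF, C5 = 0xD, C6 = 0x9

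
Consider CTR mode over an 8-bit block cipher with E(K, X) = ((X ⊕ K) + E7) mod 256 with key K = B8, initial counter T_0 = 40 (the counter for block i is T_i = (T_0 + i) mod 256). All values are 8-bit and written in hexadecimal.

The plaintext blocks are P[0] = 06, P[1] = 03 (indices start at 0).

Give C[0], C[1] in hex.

CTR encryption: S_i = E(K, T_i) where T_i is the counter for block i; C_i = P_i ⊕ S_i.
C[0]: T = 40, S = E(K, T) = DF; 06 ⊕ DF = D9.
C[1]: T = 41, S = E(K, T) = E0; 03 ⊕ E0 = E3.

C[0] = D9, C[1] = E3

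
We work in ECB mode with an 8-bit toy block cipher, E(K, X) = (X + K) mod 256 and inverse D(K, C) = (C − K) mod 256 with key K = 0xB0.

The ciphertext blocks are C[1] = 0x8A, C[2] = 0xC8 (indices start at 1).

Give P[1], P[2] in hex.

ECB decryption: P_i = D(K, C_i).
P[1]: D(K, 0x8A) = 0xDA.
P[2]: D(K, 0xC8) = 0x18.

P[1] = 0xDA, P[2] = 0x18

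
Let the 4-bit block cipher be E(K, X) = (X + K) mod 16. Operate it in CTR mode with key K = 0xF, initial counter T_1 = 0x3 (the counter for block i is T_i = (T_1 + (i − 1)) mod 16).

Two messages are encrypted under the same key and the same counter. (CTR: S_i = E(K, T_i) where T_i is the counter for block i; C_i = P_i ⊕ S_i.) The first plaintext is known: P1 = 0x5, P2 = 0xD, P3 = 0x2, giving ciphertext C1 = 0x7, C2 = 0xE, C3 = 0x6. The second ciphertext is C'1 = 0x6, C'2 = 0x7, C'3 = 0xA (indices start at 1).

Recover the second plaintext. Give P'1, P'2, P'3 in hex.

In CTR with a reused counter, both messages share the same keystream S_i, so C_i ⊕ C'_i = P_i ⊕ P'_i and thus P'_i = P_i ⊕ C_i ⊕ C'_i.
P'1: 0x5 ⊕ 0x7 ⊕ 0x6 = 0x4.
P'2: 0xD ⊕ 0xE ⊕ 0x7 = 0x4.
P'3: 0x2 ⊕ 0x6 ⊕ 0xA = 0xE.

P'1 = 0x4, P'2 = 0x4, P'3 = 0xE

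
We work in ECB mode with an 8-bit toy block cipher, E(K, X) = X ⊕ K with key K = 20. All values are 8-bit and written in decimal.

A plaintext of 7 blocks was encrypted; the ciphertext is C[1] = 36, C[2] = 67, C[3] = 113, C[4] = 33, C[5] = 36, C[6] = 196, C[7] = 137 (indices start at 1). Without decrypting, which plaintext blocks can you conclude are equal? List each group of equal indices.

ECB encrypts each block independently with the same key, so equal ciphertext blocks imply equal plaintext blocks.
C[1] = C[5] = 36, so P[1] = P[5].

P[1] = P[5]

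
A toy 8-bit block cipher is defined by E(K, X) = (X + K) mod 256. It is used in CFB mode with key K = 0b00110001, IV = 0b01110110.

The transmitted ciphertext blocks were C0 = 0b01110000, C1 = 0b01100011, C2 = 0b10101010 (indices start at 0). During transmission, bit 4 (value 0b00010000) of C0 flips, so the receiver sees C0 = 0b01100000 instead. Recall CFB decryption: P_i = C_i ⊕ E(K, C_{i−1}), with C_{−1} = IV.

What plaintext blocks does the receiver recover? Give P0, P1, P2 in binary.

Only C0 changed, to 0b01100000. In CFB, a change in C_i flips the same bit in P_i and garbles P_{i+1}. Decrypting the received ciphertext:
P0: E(K, 0b01110110) = 0b10100111; 0b01100000 ⊕ 0b10100111 = 0b11000111.
P1: E(K, 0b01100000) = 0b10010001; 0b01100011 ⊕ 0b10010001 = 0b11110010.
P2: E(K, 0b01100011) = 0b10010100; 0b10101010 ⊕ 0b10010100 = 0b00111110.
Blocks that differ from the original plaintext: P0, P1.

P0 = 0b11000111, P1 = 0b11110010, P2 = 0b00111110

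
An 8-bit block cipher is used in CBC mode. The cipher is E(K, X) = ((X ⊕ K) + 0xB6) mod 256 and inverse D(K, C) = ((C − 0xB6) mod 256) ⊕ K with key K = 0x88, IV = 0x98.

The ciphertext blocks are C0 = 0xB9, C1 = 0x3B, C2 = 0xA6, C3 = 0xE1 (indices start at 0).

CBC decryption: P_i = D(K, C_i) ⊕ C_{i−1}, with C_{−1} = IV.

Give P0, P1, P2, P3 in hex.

P0: D(K, 0xB9) = 0x8B; 0x8B ⊕ 0x98 = 0x13.
P1: D(K, 0x3B) = 0x0D; 0x0D ⊕ 0xB9 = 0xB4.
P2: D(K, 0xA6) = 0x78; 0x78 ⊕ 0x3B = 0x43.
P3: D(K, 0xE1) = 0xA3; 0xA3 ⊕ 0xA6 = 0x05.

P0 = 0x13, P1 = 0xB4, P2 = 0x43, P3 = 0x05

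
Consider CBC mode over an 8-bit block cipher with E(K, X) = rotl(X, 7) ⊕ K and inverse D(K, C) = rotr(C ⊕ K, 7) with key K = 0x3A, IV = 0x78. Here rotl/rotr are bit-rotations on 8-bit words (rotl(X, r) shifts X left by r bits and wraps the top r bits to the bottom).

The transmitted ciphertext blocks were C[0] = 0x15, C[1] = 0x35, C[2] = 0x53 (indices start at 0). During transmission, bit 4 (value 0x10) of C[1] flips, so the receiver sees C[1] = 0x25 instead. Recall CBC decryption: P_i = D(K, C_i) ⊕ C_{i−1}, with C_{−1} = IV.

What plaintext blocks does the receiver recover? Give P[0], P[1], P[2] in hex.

Only C[1] changed, to 0x25. In CBC, a change in C_i garbles P_i and flips the same bit in P_{i+1}. Decrypting the received ciphertext:
P[0]: D(K, 0x15) = 0x5E; 0x5E ⊕ 0x78 = 0x26.
P[1]: D(K, 0x25) = 0x3E; 0x3E ⊕ 0x15 = 0x2B.
P[2]: D(K, 0x53) = 0xD2; 0xD2 ⊕ 0x25 = 0xF7.
Blocks that differ from the original plaintext: P[1], P[2].

P[0] = 0x26, P[1] = 0x2B, P[2] = 0xF7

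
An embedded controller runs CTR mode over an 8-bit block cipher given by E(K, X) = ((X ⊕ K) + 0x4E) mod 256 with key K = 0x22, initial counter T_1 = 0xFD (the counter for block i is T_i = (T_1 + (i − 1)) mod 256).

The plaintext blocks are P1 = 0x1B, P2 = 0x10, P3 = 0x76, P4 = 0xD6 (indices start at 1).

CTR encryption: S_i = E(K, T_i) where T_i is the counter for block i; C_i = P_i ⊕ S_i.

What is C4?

C4 = 0xA6

C1: T = 0xFD, S = E(K, T) = 0x2D; 0x1B ⊕ 0x2D = 0x36.
C2: T = 0xFE, S = E(K, T) = 0x2A; 0x10 ⊕ 0x2A = 0x3A.
C3: T = 0xFF, S = E(K, T) = 0x2B; 0x76 ⊕ 0x2B = 0x5D.
C4: T = 0x00, S = E(K, T) = 0x70; 0xD6 ⊕ 0x70 = 0xA6.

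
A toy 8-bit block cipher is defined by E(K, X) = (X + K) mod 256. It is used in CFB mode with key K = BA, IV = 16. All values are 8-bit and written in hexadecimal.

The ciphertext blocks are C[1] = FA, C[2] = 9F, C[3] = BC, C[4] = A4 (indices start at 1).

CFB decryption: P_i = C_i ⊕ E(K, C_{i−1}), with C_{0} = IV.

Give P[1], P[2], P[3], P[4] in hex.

P[1] = 2A, P[2] = 2B, P[3] = E5, P[4] = D2

P[1]: E(K, 16) = D0; FA ⊕ D0 = 2A.
P[2]: E(K, FA) = B4; 9F ⊕ B4 = 2B.
P[3]: E(K, 9F) = 59; BC ⊕ 59 = E5.
P[4]: E(K, BC) = 76; A4 ⊕ 76 = D2.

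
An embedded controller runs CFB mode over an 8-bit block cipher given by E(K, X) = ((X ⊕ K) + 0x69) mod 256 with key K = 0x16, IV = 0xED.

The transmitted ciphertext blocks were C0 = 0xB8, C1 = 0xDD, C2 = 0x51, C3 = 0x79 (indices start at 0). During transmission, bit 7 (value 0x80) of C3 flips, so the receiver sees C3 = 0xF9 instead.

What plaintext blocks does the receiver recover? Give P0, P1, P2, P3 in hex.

CFB decryption: P_i = C_i ⊕ E(K, C_{i−1}), with C_{−1} = IV.
Only C3 changed, to 0xF9. In CFB, a change in C_i flips the same bit in P_i and garbles P_{i+1}. Decrypting the received ciphertext:
P0: E(K, 0xED) = 0x64; 0xB8 ⊕ 0x64 = 0xDC.
P1: E(K, 0xB8) = 0x17; 0xDD ⊕ 0x17 = 0xCA.
P2: E(K, 0xDD) = 0x34; 0x51 ⊕ 0x34 = 0x65.
P3: E(K, 0x51) = 0xB0; 0xF9 ⊕ 0xB0 = 0x49.
Blocks that differ from the original plaintext: P3.

P0 = 0xDC, P1 = 0xCA, P2 = 0x65, P3 = 0x49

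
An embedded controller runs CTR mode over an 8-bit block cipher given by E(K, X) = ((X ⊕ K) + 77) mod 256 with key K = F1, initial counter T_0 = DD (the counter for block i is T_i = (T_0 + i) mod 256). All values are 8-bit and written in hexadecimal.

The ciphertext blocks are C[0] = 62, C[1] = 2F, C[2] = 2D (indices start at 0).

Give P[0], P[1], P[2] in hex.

CTR decryption: S_i = E(K, T_i) where T_i is the counter for block i; P_i = C_i ⊕ S_i.
P[0]: T = DD, S = E(K, T) = A3; 62 ⊕ A3 = C1.
P[1]: T = DE, S = E(K, T) = A6; 2F ⊕ A6 = 89.
P[2]: T = DF, S = E(K, T) = A5; 2D ⊕ A5 = 88.

P[0] = C1, P[1] = 89, P[2] = 88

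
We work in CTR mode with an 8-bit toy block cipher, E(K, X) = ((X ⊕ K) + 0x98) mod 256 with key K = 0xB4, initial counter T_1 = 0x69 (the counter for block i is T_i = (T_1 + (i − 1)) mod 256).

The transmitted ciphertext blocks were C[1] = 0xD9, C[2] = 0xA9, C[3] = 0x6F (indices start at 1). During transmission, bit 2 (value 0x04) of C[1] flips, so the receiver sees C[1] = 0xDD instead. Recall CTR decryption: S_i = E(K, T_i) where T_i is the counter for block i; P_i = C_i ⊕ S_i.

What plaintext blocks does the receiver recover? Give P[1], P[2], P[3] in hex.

P[1] = 0xA8, P[2] = 0xDF, P[3] = 0x18

Only C[1] changed, to 0xDD. In CTR, a change in C_i flips the same bit in P_i only; the keystream is unaffected. Decrypting the received ciphertext:
P[1]: T = 0x69, S = E(K, T) = 0x75; 0xDD ⊕ 0x75 = 0xA8.
P[2]: T = 0x6A, S = E(K, T) = 0x76; 0xA9 ⊕ 0x76 = 0xDF.
P[3]: T = 0x6B, S = E(K, T) = 0x77; 0x6F ⊕ 0x77 = 0x18.
Blocks that differ from the original plaintext: P[1].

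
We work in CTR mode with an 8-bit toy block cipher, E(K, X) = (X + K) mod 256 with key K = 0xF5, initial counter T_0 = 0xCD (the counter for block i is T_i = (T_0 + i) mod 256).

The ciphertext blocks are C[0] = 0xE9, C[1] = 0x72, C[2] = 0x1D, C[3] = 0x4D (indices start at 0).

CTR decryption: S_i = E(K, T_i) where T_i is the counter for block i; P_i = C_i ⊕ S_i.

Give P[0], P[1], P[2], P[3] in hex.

P[0] = 0x2B, P[1] = 0xB1, P[2] = 0xD9, P[3] = 0x88

P[0]: T = 0xCD, S = E(K, T) = 0xC2; 0xE9 ⊕ 0xC2 = 0x2B.
P[1]: T = 0xCE, S = E(K, T) = 0xC3; 0x72 ⊕ 0xC3 = 0xB1.
P[2]: T = 0xCF, S = E(K, T) = 0xC4; 0x1D ⊕ 0xC4 = 0xD9.
P[3]: T = 0xD0, S = E(K, T) = 0xC5; 0x4D ⊕ 0xC5 = 0x88.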